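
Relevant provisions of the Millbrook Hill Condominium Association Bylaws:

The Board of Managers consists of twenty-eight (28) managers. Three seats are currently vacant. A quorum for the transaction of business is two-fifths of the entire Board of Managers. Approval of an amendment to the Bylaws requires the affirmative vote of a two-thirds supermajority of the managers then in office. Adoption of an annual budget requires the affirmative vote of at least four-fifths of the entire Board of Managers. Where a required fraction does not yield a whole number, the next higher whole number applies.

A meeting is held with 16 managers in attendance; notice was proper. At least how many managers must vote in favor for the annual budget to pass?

23

The annual budget requires four-fifths of the entire Board of Managers (28).
4/5 of 28 = 22.40, rounded up to 23.
(Only 16 can vote, so the annual budget cannot pass at this meeting, but the required vote is still 23.)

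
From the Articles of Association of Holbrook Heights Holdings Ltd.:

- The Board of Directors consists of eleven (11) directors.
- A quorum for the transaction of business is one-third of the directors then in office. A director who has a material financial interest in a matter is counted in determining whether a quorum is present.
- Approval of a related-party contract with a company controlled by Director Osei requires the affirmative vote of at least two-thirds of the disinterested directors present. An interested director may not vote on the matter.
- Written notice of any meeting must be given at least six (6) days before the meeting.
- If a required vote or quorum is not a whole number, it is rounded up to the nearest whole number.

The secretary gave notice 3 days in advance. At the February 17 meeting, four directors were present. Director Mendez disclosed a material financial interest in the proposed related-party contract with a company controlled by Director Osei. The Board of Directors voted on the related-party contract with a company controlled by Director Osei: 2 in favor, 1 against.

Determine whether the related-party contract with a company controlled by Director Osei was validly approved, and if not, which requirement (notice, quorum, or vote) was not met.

Invalid — notice requirement not satisfied.

Notice: 3 days given; 6 required (3 < 6). Not satisfied.
Quorum: 4 present (interested directors count toward quorum); quorum is 4. Satisfied.
Vote: the related-party contract with a company controlled by Director Osei requires two-thirds of the disinterested directors present (4 − 1 = 3). 2/3 of 3 = 2, so 2 affirmative votes are needed; 2 voted in favor. Satisfied.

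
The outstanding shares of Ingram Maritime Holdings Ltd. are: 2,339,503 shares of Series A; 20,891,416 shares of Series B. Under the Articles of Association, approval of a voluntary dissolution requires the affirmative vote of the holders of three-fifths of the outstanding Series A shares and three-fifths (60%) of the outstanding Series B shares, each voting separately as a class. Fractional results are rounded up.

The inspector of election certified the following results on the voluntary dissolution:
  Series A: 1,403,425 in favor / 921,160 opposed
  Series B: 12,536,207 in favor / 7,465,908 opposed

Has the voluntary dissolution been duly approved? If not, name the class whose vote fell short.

Not approved — the Series A shares did not give the required vote.

Series A: 3/5 of 2339503 = 1403701.80, rounded up to 1403702; 1,403,702 required, 1,403,425 in favor — not approved.
Series B: 3/5 of 20891416 = 12534849.60, rounded up to 12534850; 12,534,850 required, 12,536,207 in favor — approved.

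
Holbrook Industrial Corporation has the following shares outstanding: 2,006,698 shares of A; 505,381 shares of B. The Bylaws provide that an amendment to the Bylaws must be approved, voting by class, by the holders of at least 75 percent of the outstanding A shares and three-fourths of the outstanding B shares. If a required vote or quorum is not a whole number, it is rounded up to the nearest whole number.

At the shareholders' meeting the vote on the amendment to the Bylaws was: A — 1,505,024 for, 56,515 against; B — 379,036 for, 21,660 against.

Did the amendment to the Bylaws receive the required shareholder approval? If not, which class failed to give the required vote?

A: 3/4 of 2006698 = 1505023.50, rounded up to 1505024; 1,505,024 required, 1,505,024 in favor — approved.
B: 3/4 of 505381 = 379035.75, rounded up to 379036; 379,036 required, 379,036 in favor — approved.

Approved — every class gave the required vote.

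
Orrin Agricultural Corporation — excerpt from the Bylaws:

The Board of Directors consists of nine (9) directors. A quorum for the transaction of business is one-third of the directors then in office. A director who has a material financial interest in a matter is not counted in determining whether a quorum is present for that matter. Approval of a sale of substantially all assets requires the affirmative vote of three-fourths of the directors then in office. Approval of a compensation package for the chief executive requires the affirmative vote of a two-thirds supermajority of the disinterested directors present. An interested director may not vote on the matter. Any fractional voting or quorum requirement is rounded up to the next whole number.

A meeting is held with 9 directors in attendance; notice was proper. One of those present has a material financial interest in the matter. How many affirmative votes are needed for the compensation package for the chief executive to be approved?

6

The compensation package for the chief executive requires two-thirds of the disinterested directors present (9 − 1 = 8).
2/3 of 8 = 5.33, rounded up to 6.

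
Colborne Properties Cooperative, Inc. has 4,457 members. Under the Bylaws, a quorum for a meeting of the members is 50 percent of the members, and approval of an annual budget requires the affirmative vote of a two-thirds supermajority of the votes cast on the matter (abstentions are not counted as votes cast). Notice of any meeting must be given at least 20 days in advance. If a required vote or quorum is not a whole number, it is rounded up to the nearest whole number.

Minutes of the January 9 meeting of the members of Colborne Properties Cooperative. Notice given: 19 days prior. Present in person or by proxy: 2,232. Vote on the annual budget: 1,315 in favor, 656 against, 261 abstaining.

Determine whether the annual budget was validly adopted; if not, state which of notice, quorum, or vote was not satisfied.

Invalid — notice requirement not satisfied.

Notice: 19 days given; 20 required. Not satisfied.
Quorum: 50% of 4,457 = 2,228.50, rounded up to 2,229; 2,232 present. Satisfied.
Vote: requires two-thirds of the votes cast (2,232 − 261 abstaining = 1,971); 2/3 of 1971 = 1314, so 1,314 needed; 1,315 in favor. Satisfied.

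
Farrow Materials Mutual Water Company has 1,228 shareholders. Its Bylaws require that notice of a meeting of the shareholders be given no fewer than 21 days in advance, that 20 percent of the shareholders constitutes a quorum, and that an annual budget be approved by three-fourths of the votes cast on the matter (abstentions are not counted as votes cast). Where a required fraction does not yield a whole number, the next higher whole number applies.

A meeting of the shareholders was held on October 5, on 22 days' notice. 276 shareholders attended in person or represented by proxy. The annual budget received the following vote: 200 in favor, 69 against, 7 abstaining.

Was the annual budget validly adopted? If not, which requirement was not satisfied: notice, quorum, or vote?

Invalid — vote requirement not satisfied.

Notice: 22 days given; 21 required. Satisfied.
Quorum: 20% of 1,228 = 245.60, rounded up to 246; 276 present. Satisfied.
Vote: requires three-fourths of the votes cast (276 − 7 abstaining = 269); 3/4 of 269 = 201.75, rounded up to 202, so 202 needed; 200 in favor. Not satisfied.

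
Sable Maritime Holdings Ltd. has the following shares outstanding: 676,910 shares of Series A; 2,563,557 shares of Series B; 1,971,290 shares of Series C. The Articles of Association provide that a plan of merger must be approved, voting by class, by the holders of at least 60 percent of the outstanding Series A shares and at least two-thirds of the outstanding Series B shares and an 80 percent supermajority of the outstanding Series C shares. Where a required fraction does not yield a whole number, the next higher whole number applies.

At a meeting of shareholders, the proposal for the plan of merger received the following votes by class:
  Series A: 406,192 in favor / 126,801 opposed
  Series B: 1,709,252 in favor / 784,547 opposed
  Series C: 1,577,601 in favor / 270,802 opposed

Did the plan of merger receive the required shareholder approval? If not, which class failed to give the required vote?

Series A: 3/5 of 676910 = 406146; 406,146 required, 406,192 in favor — approved.
Series B: 2/3 of 2563557 = 1709038; 1,709,038 required, 1,709,252 in favor — approved.
Series C: 4/5 of 1971290 = 1577032; 1,577,032 required, 1,577,601 in favor — approved.

Approved — every class gave the required vote.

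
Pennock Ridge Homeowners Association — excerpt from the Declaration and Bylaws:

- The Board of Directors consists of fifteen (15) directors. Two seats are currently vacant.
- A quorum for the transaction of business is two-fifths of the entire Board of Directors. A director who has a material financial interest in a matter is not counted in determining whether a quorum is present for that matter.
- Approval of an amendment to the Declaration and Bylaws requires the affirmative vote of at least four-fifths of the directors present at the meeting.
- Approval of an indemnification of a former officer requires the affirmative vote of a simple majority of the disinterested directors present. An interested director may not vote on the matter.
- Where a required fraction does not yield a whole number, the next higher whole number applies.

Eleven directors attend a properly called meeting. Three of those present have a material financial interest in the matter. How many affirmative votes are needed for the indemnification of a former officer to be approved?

The indemnification of a former officer requires a majority of the disinterested directors present (11 − 3 = 8).
A majority of 8 is 5.

5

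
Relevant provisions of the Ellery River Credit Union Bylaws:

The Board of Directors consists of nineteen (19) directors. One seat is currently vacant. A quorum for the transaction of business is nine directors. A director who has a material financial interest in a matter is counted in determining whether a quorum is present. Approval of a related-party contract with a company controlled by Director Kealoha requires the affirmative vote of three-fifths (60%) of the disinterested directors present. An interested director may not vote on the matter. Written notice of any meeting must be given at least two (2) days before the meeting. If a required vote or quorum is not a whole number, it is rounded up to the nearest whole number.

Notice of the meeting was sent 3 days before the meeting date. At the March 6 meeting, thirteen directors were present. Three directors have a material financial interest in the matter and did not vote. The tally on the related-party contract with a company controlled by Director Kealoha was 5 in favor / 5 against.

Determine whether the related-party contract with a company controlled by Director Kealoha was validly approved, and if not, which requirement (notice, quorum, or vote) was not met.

Notice: 3 days given; 2 required (3 ≥ 2). Satisfied.
Quorum: 13 present (interested directors count toward quorum); quorum is 9. Satisfied.
Vote: the related-party contract with a company controlled by Director Kealoha requires three-fifths of the disinterested directors present (13 − 3 = 10). 3/5 of 10 = 6, so 6 affirmative votes are needed; 5 voted in favor. Not satisfied.

Invalid — vote requirement not satisfied.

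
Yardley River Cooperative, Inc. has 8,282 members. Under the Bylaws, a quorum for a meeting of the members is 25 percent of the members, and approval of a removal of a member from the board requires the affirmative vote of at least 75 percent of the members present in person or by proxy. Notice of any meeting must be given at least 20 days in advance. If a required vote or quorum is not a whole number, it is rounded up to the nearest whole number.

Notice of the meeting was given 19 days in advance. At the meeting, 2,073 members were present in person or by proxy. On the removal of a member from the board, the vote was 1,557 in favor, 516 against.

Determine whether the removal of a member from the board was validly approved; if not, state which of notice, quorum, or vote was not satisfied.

Invalid — notice requirement not satisfied.

Notice: 19 days given; 20 required. Not satisfied.
Quorum: 25% of 8,282 = 2,070.50, rounded up to 2,071; 2,073 present. Satisfied.
Vote: requires three-fourths of those present (2,073); 3/4 of 2073 = 1554.75, rounded up to 1555, so 1,555 needed; 1,557 in favor. Satisfied.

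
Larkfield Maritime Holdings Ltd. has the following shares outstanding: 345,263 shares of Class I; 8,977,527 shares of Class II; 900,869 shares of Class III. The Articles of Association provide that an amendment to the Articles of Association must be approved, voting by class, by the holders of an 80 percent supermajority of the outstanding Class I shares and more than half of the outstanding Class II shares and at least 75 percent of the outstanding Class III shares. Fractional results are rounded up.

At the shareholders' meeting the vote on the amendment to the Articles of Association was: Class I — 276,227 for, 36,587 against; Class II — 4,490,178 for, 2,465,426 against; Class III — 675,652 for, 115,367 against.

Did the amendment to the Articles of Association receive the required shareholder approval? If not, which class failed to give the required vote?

Approved — every class gave the required vote.

Class I: 4/5 of 345263 = 276210.40, rounded up to 276211; 276,211 required, 276,227 in favor — approved.
Class II: a majority of 8977527 is 4488764; 4,488,764 required, 4,490,178 in favor — approved.
Class III: 3/4 of 900869 = 675651.75, rounded up to 675652; 675,652 required, 675,652 in favor — approved.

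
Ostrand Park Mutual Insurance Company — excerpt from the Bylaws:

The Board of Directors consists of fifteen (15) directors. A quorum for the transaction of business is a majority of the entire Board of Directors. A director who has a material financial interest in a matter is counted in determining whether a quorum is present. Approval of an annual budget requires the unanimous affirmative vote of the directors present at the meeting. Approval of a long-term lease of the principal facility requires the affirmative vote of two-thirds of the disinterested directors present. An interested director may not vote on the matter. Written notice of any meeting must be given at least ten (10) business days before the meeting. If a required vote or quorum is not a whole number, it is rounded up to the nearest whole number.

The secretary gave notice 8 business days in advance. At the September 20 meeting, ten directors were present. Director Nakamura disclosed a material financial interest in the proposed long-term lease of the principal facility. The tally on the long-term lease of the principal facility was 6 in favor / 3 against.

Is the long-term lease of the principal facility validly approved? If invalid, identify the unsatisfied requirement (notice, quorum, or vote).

Notice: 8 business days given; 10 required (8 < 10). Not satisfied.
Quorum: 10 present (interested directors count toward quorum); quorum is 8. Satisfied.
Vote: the long-term lease of the principal facility requires two-thirds of the disinterested directors present (10 − 1 = 9). 2/3 of 9 = 6, so 6 affirmative votes are needed; 6 voted in favor. Satisfied.

Invalid — notice requirement not satisfied.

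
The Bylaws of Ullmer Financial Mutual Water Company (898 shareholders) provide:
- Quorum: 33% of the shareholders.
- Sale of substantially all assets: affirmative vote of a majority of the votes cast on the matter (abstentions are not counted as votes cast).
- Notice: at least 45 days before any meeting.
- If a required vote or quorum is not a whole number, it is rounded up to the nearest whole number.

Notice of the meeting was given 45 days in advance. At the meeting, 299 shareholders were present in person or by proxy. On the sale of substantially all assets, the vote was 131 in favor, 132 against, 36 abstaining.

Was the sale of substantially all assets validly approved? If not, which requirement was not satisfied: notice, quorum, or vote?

Invalid — vote requirement not satisfied.

Notice: 45 days given; 45 required. Satisfied.
Quorum: 33% of 898 = 296.34, rounded up to 297; 299 present. Satisfied.
Vote: requires a majority of the votes cast (299 − 36 abstaining = 263); a majority of 263 is 132, so 132 needed; 131 in favor. Not satisfied.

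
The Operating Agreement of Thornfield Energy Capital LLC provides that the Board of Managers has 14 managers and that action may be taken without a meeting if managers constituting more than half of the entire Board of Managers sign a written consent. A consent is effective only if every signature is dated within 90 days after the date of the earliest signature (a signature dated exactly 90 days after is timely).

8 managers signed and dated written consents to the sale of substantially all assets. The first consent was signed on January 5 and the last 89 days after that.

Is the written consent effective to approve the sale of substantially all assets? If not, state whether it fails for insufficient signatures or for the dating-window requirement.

Effective — both the signature and dating-window requirements are satisfied.

Signatures required: more than half of 14 — a majority of 14 is 8, so 8 needed; 8 signed. Sufficient.
Dating window: the latest signature is 89 days after the earliest; the limit is 90 days. Within the window.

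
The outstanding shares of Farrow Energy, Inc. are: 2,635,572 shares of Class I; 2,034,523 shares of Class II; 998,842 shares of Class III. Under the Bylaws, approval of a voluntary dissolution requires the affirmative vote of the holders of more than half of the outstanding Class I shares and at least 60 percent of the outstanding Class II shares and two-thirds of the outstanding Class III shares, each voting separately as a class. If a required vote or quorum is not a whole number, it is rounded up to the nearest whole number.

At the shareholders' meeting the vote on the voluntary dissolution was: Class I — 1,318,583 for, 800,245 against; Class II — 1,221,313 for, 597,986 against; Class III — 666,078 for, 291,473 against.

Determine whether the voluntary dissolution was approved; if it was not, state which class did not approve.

Approved — every class gave the required vote.

Class I: a majority of 2635572 is 1317787; 1,317,787 required, 1,318,583 in favor — approved.
Class II: 3/5 of 2034523 = 1220713.80, rounded up to 1220714; 1,220,714 required, 1,221,313 in favor — approved.
Class III: 2/3 of 998842 = 665894.67, rounded up to 665895; 665,895 required, 666,078 in favor — approved.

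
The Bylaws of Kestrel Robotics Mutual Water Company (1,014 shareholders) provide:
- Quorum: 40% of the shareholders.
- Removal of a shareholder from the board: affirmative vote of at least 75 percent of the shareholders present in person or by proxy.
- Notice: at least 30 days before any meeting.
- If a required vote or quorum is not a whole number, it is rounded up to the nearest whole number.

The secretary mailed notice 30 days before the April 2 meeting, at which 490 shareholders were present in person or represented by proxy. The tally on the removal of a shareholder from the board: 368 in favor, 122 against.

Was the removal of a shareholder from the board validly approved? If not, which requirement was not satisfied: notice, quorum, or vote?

Valid — all requirements satisfied.

Notice: 30 days given; 30 required. Satisfied.
Quorum: 40% of 1,014 = 405.60, rounded up to 406; 490 present. Satisfied.
Vote: requires three-fourths of those present (490); 3/4 of 490 = 367.50, rounded up to 368, so 368 needed; 368 in favor. Satisfied.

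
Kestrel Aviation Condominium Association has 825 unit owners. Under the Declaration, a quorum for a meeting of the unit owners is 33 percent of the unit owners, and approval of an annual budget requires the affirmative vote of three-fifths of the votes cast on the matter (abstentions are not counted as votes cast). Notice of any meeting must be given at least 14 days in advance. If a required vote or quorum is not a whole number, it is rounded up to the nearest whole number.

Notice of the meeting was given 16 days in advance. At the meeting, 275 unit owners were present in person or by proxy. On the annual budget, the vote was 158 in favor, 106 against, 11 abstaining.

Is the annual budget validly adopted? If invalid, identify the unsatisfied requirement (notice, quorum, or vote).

Notice: 16 days given; 14 required. Satisfied.
Quorum: 33% of 825 = 272.25, rounded up to 273; 275 present. Satisfied.
Vote: requires three-fifths of the votes cast (275 − 11 abstaining = 264); 3/5 of 264 = 158.40, rounded up to 159, so 159 needed; 158 in favor. Not satisfied.

Invalid — vote requirement not satisfied.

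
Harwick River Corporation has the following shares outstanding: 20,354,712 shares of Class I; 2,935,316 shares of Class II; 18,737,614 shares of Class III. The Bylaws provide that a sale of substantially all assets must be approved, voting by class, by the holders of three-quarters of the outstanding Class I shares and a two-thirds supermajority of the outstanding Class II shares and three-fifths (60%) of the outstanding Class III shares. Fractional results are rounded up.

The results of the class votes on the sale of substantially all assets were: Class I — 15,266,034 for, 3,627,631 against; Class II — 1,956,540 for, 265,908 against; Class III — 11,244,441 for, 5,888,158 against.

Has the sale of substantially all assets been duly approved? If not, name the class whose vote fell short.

Class I: 3/4 of 20354712 = 15266034; 15,266,034 required, 15,266,034 in favor — approved.
Class II: 2/3 of 2935316 = 1956877.33, rounded up to 1956878; 1,956,878 required, 1,956,540 in favor — not approved.
Class III: 3/5 of 18737614 = 11242568.40, rounded up to 11242569; 11,242,569 required, 11,244,441 in favor — approved.

Not approved — the Class II shares did not give the required vote.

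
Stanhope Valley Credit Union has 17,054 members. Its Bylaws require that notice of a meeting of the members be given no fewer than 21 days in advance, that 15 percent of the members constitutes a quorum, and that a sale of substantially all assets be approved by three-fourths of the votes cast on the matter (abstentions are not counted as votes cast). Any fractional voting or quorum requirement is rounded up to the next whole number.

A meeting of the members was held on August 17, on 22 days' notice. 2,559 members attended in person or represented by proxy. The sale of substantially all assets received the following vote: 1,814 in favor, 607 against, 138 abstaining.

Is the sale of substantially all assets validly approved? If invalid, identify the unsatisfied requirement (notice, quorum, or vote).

Invalid — vote requirement not satisfied.

Notice: 22 days given; 21 required. Satisfied.
Quorum: 15% of 17,054 = 2,558.10, rounded up to 2,559; 2,559 present. Satisfied.
Vote: requires three-fourths of the votes cast (2,559 − 138 abstaining = 2,421); 3/4 of 2421 = 1815.75, rounded up to 1816, so 1,816 needed; 1,814 in favor. Not satisfied.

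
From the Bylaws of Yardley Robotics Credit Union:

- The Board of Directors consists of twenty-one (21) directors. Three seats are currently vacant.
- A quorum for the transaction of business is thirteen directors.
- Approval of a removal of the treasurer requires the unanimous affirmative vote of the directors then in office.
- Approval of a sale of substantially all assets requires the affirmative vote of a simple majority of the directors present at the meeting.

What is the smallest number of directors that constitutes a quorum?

The quorum is fixed at 13.

13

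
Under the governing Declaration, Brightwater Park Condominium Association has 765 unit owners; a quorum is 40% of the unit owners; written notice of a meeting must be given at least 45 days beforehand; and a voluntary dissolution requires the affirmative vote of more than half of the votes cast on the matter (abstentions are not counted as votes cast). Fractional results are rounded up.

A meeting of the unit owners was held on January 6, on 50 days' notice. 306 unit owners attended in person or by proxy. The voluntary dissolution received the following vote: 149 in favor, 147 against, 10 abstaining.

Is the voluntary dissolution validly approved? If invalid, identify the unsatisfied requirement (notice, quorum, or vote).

Valid — all requirements satisfied.

Notice: 50 days given; 45 required. Satisfied.
Quorum: 40% of 765 = 306; 306 present. Satisfied.
Vote: requires a majority of the votes cast (306 − 10 abstaining = 296); a majority of 296 is 149, so 149 needed; 149 in favor. Satisfied.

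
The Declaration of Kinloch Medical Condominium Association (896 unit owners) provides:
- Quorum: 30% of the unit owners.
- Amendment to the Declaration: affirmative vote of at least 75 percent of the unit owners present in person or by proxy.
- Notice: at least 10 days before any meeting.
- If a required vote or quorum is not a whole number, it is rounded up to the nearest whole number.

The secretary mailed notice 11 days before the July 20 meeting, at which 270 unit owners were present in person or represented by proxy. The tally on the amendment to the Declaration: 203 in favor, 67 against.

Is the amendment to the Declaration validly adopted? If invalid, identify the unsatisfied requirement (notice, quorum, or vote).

Notice: 11 days given; 10 required. Satisfied.
Quorum: 30% of 896 = 268.80, rounded up to 269; 270 present. Satisfied.
Vote: requires three-fourths of those present (270); 3/4 of 270 = 202.50, rounded up to 203, so 203 needed; 203 in favor. Satisfied.

Valid — all requirements satisfied.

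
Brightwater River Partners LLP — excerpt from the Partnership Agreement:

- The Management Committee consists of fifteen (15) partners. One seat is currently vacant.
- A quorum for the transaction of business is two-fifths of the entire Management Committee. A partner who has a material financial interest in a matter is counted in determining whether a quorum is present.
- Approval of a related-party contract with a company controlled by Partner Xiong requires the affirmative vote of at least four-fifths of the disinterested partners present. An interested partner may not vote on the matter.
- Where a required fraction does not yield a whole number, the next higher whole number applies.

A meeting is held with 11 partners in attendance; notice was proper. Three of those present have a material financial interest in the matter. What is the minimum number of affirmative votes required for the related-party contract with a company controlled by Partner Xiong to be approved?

7

The related-party contract with a company controlled by Partner Xiong requires four-fifths of the disinterested partners present (11 − 3 = 8).
4/5 of 8 = 6.40, rounded up to 7.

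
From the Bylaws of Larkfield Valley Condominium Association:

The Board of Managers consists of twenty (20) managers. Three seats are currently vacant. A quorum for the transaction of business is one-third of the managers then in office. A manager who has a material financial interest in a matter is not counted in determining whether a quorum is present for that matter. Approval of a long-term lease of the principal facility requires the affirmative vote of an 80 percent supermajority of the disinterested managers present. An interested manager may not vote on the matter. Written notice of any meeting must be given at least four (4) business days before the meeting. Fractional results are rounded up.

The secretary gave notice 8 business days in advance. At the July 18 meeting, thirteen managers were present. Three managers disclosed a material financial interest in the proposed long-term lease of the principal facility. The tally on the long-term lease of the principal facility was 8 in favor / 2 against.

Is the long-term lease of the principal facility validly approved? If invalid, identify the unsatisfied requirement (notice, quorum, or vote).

Valid — all requirements satisfied.

Notice: 8 business days given; 4 required (8 ≥ 4). Satisfied.
Quorum: 13 present, but the 3 interested managers do not count, leaving 10. Quorum is 6. Satisfied.
Vote: the long-term lease of the principal facility requires four-fifths of the disinterested managers present (13 − 3 = 10). 4/5 of 10 = 8, so 8 affirmative votes are needed; 8 voted in favor. Satisfied.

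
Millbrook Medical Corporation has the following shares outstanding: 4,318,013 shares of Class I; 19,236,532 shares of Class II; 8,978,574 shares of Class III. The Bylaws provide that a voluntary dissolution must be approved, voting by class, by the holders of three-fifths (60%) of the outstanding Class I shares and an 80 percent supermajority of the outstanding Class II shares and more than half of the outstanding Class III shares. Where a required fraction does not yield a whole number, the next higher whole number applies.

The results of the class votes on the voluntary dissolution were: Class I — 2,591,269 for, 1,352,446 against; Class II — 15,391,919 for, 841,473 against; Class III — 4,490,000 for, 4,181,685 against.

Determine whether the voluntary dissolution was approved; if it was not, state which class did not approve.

Class I: 3/5 of 4318013 = 2590807.80, rounded up to 2590808; 2,590,808 required, 2,591,269 in favor — approved.
Class II: 4/5 of 19236532 = 15389225.60, rounded up to 15389226; 15,389,226 required, 15,391,919 in favor — approved.
Class III: a majority of 8978574 is 4489288; 4,489,288 required, 4,490,000 in favor — approved.

Approved — every class gave the required vote.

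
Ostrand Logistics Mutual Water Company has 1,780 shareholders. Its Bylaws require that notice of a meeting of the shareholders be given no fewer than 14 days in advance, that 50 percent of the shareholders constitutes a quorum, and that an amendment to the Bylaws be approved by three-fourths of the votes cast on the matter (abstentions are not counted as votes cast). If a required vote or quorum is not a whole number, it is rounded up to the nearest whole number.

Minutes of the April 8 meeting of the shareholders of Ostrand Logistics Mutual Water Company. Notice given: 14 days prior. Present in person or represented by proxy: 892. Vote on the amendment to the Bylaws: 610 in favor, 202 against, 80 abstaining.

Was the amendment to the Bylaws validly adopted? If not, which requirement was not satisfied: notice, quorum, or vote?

Valid — all requirements satisfied.

Notice: 14 days given; 14 required. Satisfied.
Quorum: 50% of 1,780 = 890; 892 present. Satisfied.
Vote: requires three-fourths of the votes cast (892 − 80 abstaining = 812); 3/4 of 812 = 609, so 609 needed; 610 in favor. Satisfied.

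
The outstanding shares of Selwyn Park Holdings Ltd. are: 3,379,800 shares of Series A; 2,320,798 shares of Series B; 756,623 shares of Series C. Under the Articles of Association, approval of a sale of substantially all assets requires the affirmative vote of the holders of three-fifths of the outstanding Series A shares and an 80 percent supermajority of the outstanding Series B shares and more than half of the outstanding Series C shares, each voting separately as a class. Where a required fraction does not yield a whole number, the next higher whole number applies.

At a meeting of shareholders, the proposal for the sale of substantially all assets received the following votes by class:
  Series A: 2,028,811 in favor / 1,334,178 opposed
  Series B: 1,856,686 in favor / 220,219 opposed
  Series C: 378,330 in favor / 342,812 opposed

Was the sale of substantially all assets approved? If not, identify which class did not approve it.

Series A: 3/5 of 3379800 = 2027880; 2,027,880 required, 2,028,811 in favor — approved.
Series B: 4/5 of 2320798 = 1856638.40, rounded up to 1856639; 1,856,639 required, 1,856,686 in favor — approved.
Series C: a majority of 756623 is 378312; 378,312 required, 378,330 in favor — approved.

Approved — every class gave the required vote.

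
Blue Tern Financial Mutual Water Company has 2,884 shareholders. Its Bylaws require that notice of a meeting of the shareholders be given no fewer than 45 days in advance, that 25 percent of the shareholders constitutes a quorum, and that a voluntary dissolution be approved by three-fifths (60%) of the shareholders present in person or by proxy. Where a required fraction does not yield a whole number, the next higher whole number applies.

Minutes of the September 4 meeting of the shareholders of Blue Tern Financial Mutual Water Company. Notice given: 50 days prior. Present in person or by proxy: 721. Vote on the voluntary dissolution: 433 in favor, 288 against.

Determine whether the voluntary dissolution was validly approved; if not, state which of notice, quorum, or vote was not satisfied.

Notice: 50 days given; 45 required. Satisfied.
Quorum: 25% of 2,884 = 721; 721 present. Satisfied.
Vote: requires three-fifths of those present (721); 3/5 of 721 = 432.60, rounded up to 433, so 433 needed; 433 in favor. Satisfied.

Valid — all requirements satisfied.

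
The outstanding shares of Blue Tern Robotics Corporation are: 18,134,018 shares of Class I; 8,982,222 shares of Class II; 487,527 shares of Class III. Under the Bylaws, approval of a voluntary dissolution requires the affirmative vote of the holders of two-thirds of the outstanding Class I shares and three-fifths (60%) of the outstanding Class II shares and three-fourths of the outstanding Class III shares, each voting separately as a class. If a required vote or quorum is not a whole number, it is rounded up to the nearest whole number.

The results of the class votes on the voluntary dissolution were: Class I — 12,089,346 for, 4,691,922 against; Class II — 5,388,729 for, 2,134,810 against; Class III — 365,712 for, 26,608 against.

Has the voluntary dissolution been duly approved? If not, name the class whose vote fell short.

Class I: 2/3 of 18134018 = 12089345.33, rounded up to 12089346; 12,089,346 required, 12,089,346 in favor — approved.
Class II: 3/5 of 8982222 = 5389333.20, rounded up to 5389334; 5,389,334 required, 5,388,729 in favor — not approved.
Class III: 3/4 of 487527 = 365645.25, rounded up to 365646; 365,646 required, 365,712 in favor — approved.

Not approved — the Class II shares did not give the required vote.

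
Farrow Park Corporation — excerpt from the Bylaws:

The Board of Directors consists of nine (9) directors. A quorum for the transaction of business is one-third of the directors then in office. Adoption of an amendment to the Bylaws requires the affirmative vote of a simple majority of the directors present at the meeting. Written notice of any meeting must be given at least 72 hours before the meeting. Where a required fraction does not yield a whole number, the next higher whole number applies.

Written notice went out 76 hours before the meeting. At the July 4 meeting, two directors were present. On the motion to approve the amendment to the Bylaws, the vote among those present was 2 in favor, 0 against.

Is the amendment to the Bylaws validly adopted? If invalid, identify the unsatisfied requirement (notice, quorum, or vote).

Notice: 76 hours given; 72 required (76 ≥ 72). Satisfied.
Quorum: 2 present; quorum is 3. Not satisfied.
Vote: the amendment to the Bylaws requires a majority of the directors present (2). A majority of 2 is 2, so 2 affirmative votes are needed; 2 voted in favor. Satisfied. (Moot — without a quorum no business can be validly transacted.)

Invalid — quorum requirement not satisfied.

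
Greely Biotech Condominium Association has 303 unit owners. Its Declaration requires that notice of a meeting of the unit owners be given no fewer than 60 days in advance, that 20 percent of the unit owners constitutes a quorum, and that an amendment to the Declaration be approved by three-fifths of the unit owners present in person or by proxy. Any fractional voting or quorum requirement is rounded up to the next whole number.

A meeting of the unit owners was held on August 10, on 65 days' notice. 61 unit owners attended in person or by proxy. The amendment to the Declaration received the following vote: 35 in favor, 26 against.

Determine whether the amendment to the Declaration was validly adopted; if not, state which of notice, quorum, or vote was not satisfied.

Invalid — vote requirement not satisfied.

Notice: 65 days given; 60 required. Satisfied.
Quorum: 20% of 303 = 60.60, rounded up to 61; 61 present. Satisfied.
Vote: requires three-fifths of those present (61); 3/5 of 61 = 36.60, rounded up to 37, so 37 needed; 35 in favor. Not satisfied.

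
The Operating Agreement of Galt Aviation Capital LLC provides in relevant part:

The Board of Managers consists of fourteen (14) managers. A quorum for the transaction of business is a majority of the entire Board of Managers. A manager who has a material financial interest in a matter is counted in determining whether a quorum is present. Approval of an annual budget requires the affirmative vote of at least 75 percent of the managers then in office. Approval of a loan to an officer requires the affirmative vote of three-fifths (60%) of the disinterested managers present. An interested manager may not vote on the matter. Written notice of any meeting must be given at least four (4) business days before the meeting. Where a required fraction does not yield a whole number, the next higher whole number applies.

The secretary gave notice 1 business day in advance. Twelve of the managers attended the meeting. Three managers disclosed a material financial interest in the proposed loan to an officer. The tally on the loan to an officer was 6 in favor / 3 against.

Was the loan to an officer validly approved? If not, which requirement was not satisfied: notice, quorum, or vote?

Notice: 1 business day given; 4 required (1 < 4). Not satisfied.
Quorum: 12 present (interested managers count toward quorum); quorum is 8. Satisfied.
Vote: the loan to an officer requires three-fifths of the disinterested managers present (12 − 3 = 9). 3/5 of 9 = 5.40, rounded up to 6, so 6 affirmative votes are needed; 6 voted in favor. Satisfied.

Invalid — notice requirement not satisfied.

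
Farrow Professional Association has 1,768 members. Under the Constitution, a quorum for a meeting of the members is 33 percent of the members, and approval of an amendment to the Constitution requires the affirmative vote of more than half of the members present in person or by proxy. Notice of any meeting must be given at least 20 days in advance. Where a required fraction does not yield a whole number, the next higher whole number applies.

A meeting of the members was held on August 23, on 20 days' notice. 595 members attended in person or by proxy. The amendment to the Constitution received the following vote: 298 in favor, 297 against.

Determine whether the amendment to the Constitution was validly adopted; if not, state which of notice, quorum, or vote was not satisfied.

Valid — all requirements satisfied.

Notice: 20 days given; 20 required. Satisfied.
Quorum: 33% of 1,768 = 583.44, rounded up to 584; 595 present. Satisfied.
Vote: requires a majority of those present (595); a majority of 595 is 298, so 298 needed; 298 in favor. Satisfied.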